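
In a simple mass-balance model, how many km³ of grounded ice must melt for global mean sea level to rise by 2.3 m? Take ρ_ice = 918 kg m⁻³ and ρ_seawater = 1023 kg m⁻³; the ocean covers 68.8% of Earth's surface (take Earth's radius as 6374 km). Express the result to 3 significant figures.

≈ 9.00×10^5 km³

Required water volume = Δh × A = 2.3 m × 3.51×10^14 m² = 8.079×10^14 m³ = 8.079×10^5 km³.
Ice volume = water volume × ρ_w/ρ_ice = 8.079×10^5 × 1023/918 = 9.00×10^5 km³.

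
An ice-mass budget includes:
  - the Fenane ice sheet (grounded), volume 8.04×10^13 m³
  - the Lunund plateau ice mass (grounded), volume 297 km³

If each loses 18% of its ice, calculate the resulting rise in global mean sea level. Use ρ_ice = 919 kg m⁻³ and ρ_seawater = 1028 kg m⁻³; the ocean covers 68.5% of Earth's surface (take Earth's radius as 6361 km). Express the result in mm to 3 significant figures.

Fenane: 0.18 × 8.04×10^13 m³ × (919/1028) = 1.294×10^13 m³ of water.
Lunund: 0.18 × 297 km³ × (919/1028) = 47.79 km³ of water.
Total added water ≈ 1.299×10^13 m³ over 3.48×10^14 m² → Δh = 0.0373 m = 37.3 mm.

≈ 37.3 mm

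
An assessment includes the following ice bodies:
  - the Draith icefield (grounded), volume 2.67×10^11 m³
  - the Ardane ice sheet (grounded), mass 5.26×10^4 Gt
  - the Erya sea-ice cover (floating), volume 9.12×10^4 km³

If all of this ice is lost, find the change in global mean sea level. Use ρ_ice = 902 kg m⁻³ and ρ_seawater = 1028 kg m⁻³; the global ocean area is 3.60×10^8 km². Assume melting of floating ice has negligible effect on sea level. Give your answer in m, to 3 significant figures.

Draith: 2.67×10^11 m³ × (902/1028) = 2.343×10^11 m³ of water.
Ardane: 5.26×10^4 Gt = 5.260×10^16 kg; dividing by ρ_w = 1028 kg m⁻³ gives 5.117×10^13 m³ of water.
The Erya sea-ice cover is floating and already displaces its own weight of water, so its melt adds essentially nothing to sea level.
Total added water ≈ 5.140×10^13 m³ over 3.60×10^14 m² → Δh = 0.143 m.

≈ 0.143 m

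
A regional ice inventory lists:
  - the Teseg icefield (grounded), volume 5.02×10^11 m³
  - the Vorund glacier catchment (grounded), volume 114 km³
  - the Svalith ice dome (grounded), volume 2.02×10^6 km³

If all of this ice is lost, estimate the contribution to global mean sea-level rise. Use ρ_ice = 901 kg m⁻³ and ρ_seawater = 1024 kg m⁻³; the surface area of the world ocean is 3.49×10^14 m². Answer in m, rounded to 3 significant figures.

Teseg: 5.02×10^11 m³ × (901/1024) = 4.417×10^11 m³ of water.
Vorund: 114 km³ × (901/1024) = 100.3 km³ of water.
Svalith: 2.02×10^6 km³ × (901/1024) = 1.777×10^6 km³ of water.
Total added water ≈ 1.778×10^15 m³ over 3.49×10^14 m² → Δh = 5.09 m.

≈ 5.09 m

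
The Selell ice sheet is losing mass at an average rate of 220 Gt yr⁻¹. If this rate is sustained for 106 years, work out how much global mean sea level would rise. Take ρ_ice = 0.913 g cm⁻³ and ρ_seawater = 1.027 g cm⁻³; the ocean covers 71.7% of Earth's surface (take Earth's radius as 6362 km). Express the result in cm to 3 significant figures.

≈ 6.23 cm

Total mass lost = 220 Gt/yr × 106 yr = 2.332×10^4 Gt = 2.332×10^16 kg.
ρ_w = 1.027 g cm⁻³ = 1027 kg m⁻³, so water volume = 2.332×10^16 / 1027 = 2.271×10^13 m³.
Δh = 2.271×10^13 / 3.65×10^14 = 0.0623 m = 6.23 cm.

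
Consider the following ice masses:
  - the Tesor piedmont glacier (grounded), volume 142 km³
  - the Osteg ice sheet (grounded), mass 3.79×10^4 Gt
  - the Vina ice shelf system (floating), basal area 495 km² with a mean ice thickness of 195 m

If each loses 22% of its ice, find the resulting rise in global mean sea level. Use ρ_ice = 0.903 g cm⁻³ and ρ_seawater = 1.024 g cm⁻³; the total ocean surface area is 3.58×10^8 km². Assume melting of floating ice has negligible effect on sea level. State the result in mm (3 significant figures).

≈ 22.8 mm

Tesor: 0.22 × 142 km³ × (903/1024) = 27.55 km³ of water.
Osteg: 0.22 × 3.79×10^4 Gt = 8.338×10^15 kg; dividing by ρ_w = 1.024 g cm⁻³ = 1024 kg m⁻³ gives 8.143×10^12 m³ of water.
The Vina ice shelf system is floating and already displaces its own weight of water, so its melt adds essentially nothing to sea level.
Total added water ≈ 8.170×10^12 m³ over 3.58×10^14 m² → Δh = 0.0228 m = 22.8 mm.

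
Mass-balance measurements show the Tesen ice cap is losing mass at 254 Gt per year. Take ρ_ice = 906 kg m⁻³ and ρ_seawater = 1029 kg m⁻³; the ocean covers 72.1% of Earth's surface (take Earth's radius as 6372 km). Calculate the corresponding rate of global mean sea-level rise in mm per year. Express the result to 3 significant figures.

≈ 0.671 mm/yr

ρ_w = 1029 kg m⁻³. Annual water volume added = 254 Gt / ρ_w = 2.540×10^14 kg / 1029 kg m⁻³ = 2.468×10^11 m³.
Δh per year = 2.468×10^11 / 3.68×10^14 = 6.71×10^-4 m = 0.671 mm.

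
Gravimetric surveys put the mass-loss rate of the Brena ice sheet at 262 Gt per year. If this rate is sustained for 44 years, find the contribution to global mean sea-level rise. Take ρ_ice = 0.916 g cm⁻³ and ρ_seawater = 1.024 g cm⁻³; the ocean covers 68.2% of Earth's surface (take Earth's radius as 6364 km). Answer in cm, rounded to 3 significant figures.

≈ 3.24 cm

Total mass lost = 262 Gt/yr × 44 yr = 1.153×10^4 Gt = 1.153×10^16 kg.
ρ_w = 1.024 g cm⁻³ = 1024 kg m⁻³, so water volume = 1.153×10^16 / 1024 = 1.126×10^13 m³.
Δh = 1.126×10^13 / 3.47×10^14 = 0.0324 m = 3.24 cm.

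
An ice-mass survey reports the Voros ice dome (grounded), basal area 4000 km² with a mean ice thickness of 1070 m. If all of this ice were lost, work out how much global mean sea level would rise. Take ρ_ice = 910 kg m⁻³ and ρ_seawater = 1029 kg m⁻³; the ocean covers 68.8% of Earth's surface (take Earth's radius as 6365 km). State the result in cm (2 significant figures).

Voros: ice volume = 4000 km² × 1070 m = 4280 km³; 4280 × (910/1029) = 3785 km³ of water.
Spread over 3.50×10^14 m² of ocean, Δh = 3.785×10^12 / 3.50×10^14 = 0.0108 m = 1.1 cm.

≈ 1.1 cm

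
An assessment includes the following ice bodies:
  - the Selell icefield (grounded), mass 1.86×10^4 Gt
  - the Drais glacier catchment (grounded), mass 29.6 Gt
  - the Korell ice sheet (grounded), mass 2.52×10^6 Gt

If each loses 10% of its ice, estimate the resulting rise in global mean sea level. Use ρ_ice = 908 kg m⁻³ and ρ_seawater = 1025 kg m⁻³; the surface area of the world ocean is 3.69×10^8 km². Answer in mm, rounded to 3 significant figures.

Selell: 0.1 × 1.86×10^4 Gt = 1.860×10^15 kg; dividing by ρ_w = 1025 kg m⁻³ gives 1.815×10^12 m³ of water.
Drais: 0.1 × 29.6 Gt = 2.960×10^12 kg; dividing by ρ_w = 1025 kg m⁻³ gives 2.888×10^9 m³ of water.
Korell: 0.1 × 2.52×10^6 Gt = 2.520×10^17 kg; dividing by ρ_w = 1025 kg m⁻³ gives 2.459×10^14 m³ of water.
Total added water ≈ 2.477×10^14 m³ over 3.69×10^14 m² → Δh = 0.671 m = 671 mm.

≈ 671 mm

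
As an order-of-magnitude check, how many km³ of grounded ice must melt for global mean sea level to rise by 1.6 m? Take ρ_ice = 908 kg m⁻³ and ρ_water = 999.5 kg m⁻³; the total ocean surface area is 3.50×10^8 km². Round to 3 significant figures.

≈ 6.16×10^5 km³

Required water volume = Δh × A = 1.6 m × 3.50×10^14 m² = 5.600×10^14 m³ = 5.600×10^5 km³.
Ice volume = water volume × ρ_w/ρ_ice = 5.600×10^5 × 999.5/908 = 6.16×10^5 km³.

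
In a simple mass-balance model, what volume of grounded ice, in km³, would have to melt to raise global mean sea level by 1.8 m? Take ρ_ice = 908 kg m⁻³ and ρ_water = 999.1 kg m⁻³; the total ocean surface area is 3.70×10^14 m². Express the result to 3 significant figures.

≈ 7.33×10^5 km³

Required water volume = Δh × A = 1.8 m × 3.70×10^14 m² = 6.660×10^14 m³ = 6.660×10^5 km³.
Ice volume = water volume × ρ_w/ρ_ice = 6.660×10^5 × 999.1/908 = 7.33×10^5 km³.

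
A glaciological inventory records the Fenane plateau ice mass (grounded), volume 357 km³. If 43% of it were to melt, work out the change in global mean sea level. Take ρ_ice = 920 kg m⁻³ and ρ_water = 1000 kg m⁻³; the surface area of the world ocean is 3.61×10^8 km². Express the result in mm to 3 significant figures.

Fenane: 0.43 × 357 km³ × (920/1000) = 141.2 km³ of water.
Spread over 3.61×10^14 m² of ocean, Δh = 1.412×10^11 / 3.61×10^14 = 3.91×10^-4 m = 0.391 mm.

≈ 0.391 mm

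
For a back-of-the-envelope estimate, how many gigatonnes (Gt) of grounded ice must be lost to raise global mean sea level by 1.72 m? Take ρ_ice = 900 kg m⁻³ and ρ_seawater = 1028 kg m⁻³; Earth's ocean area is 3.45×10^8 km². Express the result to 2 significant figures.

≈ 6.1×10^5 Gt

Required water volume = Δh × A = 1.72 m × 3.45×10^14 m² = 5.934×10^14 m³.
ρ_w = 1028 kg m⁻³, so the mass of water = 5.934×10^14 m³ × 1028 kg m⁻³ = 6.100×10^17 kg = 6.1×10^5 Gt (and the same mass of ice, by conservation).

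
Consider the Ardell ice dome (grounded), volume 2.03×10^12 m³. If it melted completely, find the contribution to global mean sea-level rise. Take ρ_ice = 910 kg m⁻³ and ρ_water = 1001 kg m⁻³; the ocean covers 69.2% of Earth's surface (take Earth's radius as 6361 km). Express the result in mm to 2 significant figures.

≈ 5.2 mm

Ardell: 2.03×10^12 m³ × (910/1001) = 1.845×10^12 m³ of water.
Spread over 3.52×10^14 m² of ocean, Δh = 1.845×10^12 / 3.52×10^14 = 5.24×10^-3 m = 5.2 mm.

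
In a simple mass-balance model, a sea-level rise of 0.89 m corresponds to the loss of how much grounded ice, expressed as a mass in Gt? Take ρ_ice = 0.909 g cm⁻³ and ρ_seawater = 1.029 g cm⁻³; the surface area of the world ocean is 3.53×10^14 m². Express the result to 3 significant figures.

≈ 3.23×10^5 Gt

Required water volume = Δh × A = 0.89 m × 3.53×10^14 m² = 3.142×10^14 m³.
ρ_w = 1.029 g cm⁻³ = 1029 kg m⁻³, so the mass of water = 3.142×10^14 m³ × 1029 kg m⁻³ = 3.233×10^17 kg = 3.23×10^5 Gt (and the same mass of ice, by conservation).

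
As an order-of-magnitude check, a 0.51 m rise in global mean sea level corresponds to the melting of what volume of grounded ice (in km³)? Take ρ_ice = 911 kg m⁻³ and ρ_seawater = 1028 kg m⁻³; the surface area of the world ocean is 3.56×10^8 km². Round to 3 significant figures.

Required water volume = Δh × A = 0.51 m × 3.56×10^14 m² = 1.816×10^14 m³ = 1.816×10^5 km³.
Ice volume = water volume × ρ_w/ρ_ice = 1.816×10^5 × 1028/911 = 2.05×10^5 km³.

≈ 2.05×10^5 km³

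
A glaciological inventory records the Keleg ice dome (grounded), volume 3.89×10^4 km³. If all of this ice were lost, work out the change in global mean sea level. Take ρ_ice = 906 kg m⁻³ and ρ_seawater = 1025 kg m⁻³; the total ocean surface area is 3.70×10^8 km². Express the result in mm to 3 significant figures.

≈ 92.9 mm

Keleg: 3.89×10^4 km³ × (906/1025) = 3.438×10^4 km³ of water.
Spread over 3.70×10^14 m² of ocean, Δh = 3.438×10^13 / 3.70×10^14 = 0.0929 m = 92.9 mm.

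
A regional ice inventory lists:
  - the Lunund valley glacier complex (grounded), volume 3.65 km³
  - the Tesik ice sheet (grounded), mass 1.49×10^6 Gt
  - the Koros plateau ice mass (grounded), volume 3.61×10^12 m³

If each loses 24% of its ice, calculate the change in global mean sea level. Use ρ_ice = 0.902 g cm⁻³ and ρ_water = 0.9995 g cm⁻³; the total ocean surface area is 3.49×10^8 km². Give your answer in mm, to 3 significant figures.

Lunund: 0.24 × 3.65 km³ × (902/999.5) = 0.7905 km³ of water.
Tesik: 0.24 × 1.49×10^6 Gt = 3.576×10^17 kg; dividing by ρ_w = 0.9995 g cm⁻³ = 999.5 kg m⁻³ gives 3.578×10^14 m³ of water.
Koros: 0.24 × 3.61×10^12 m³ × (902/999.5) = 7.819×10^11 m³ of water.
Total added water ≈ 3.586×10^14 m³ over 3.49×10^14 m² → Δh = 1.03 m = 1030 mm.

≈ 1030 mm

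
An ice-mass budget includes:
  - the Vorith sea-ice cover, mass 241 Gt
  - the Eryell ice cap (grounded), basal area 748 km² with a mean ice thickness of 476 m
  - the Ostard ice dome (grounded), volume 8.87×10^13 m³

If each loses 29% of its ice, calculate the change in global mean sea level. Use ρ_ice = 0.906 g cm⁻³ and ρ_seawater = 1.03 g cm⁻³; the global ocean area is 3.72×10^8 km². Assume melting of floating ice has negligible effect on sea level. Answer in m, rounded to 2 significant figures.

The Vorith sea-ice cover is floating and already displaces its own weight of water, so its melt adds essentially nothing to sea level.
Eryell: ice volume = 748 km² × 476 m = 356.0 km³; 0.29 × 356.0 × (906/1030) = 90.82 km³ of water.
Ostard: 0.29 × 8.87×10^13 m³ × (906/1030) = 2.263×10^13 m³ of water.
Total added water ≈ 2.272×10^13 m³ over 3.72×10^14 m² → Δh = 0.0611 m.

≈ 0.061 m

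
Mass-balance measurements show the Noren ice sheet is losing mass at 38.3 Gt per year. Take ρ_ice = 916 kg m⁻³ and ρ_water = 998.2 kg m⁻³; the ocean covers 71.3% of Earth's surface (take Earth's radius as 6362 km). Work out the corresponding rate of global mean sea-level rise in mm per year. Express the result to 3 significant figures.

ρ_w = 998.2 kg m⁻³. Annual water volume added = 38.3 Gt / ρ_w = 3.830×10^13 kg / 998.2 kg m⁻³ = 3.837×10^10 m³.
Δh per year = 3.837×10^10 / 3.63×10^14 = 1.06×10^-4 m = 0.106 mm.

≈ 0.106 mm/yr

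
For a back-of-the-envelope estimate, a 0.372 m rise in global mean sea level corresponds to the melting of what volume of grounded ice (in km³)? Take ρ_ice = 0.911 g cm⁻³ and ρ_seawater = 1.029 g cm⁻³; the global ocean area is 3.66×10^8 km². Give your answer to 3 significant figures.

Required water volume = Δh × A = 0.372 m × 3.66×10^14 m² = 1.362×10^14 m³ = 1.362×10^5 km³.
Ice volume = water volume × ρ_w/ρ_ice = 1.362×10^5 × 1029/911 = 1.54×10^5 km³.

≈ 1.54×10^5 km³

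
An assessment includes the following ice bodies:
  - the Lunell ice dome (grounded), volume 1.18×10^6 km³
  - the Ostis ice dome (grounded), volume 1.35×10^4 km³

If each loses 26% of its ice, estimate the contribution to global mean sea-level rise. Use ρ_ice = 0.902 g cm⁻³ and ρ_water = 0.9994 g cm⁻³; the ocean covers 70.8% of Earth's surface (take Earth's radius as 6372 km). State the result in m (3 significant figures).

Lunell: 0.26 × 1.18×10^6 km³ × (902/999.4) = 2.769×10^5 km³ of water.
Ostis: 0.26 × 1.35×10^4 km³ × (902/999.4) = 3168 km³ of water.
Total added water ≈ 2.801×10^14 m³ over 3.61×10^14 m² → Δh = 0.775 m.

≈ 0.775 m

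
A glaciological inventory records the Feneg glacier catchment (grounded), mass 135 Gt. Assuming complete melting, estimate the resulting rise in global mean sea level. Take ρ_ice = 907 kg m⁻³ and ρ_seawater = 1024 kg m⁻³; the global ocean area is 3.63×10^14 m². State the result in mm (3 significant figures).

≈ 0.363 mm

Feneg: 135 Gt = 1.350×10^14 kg; dividing by ρ_w = 1024 kg m⁻³ gives 1.318×10^11 m³ of water.
Spread over 3.63×10^14 m² of ocean, Δh = 1.318×10^11 / 3.63×10^14 = 3.63×10^-4 m = 0.363 mm.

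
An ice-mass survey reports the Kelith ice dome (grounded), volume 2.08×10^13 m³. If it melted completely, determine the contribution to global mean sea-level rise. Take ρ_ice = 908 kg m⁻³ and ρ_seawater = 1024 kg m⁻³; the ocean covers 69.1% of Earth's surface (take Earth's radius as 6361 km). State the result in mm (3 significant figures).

≈ 52.5 mm

Kelith: 2.08×10^13 m³ × (908/1024) = 1.844×10^13 m³ of water.
Spread over 3.51×10^14 m² of ocean, Δh = 1.844×10^13 / 3.51×10^14 = 0.0525 m = 52.5 mm.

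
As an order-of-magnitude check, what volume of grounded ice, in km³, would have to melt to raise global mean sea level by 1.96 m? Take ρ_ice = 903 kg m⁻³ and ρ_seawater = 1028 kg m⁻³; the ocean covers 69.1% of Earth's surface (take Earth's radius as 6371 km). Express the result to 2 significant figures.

Required water volume = Δh × A = 1.96 m × 3.52×10^14 m² = 6.908×10^14 m³ = 6.908×10^5 km³.
Ice volume = water volume × ρ_w/ρ_ice = 6.908×10^5 × 1028/903 = 7.9×10^5 km³.

≈ 7.9×10^5 km³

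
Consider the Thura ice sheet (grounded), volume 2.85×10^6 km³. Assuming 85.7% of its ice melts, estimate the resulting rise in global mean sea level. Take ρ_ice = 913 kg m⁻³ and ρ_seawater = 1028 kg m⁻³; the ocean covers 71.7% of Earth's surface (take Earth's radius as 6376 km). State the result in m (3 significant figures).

≈ 5.92 m

Thura: 0.857 × 2.85×10^6 km³ × (913/1028) = 2.169×10^6 km³ of water.
Spread over 3.66×10^14 m² of ocean, Δh = 2.169×10^15 / 3.66×10^14 = 5.92 m.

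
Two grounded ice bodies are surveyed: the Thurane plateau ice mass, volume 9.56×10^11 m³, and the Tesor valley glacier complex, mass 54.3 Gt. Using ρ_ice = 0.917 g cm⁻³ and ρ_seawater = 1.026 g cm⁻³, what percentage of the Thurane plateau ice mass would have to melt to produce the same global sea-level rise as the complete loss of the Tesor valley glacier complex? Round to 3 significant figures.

Equal sea-level rise means equal mass of meltwater, i.e. equal mass of ice lost.
Ice mass of Tesor: 5.430×10^13 kg; ice mass of Thurane: 8.767×10^14 kg.
Fraction required = 5.430×10^13 / 8.767×10^14 = 0.0619 → 6.19 %.

≈ 6.19 %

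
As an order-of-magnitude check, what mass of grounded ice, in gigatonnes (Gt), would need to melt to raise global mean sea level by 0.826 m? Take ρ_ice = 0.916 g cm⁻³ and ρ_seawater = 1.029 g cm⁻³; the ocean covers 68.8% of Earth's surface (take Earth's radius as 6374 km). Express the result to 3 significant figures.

Required water volume = Δh × A = 0.826 m × 3.51×10^14 m² = 2.901×10^14 m³.
ρ_w = 1.029 g cm⁻³ = 1029 kg m⁻³, so the mass of water = 2.901×10^14 m³ × 1029 kg m⁻³ = 2.986×10^17 kg = 2.99×10^5 Gt (and the same mass of ice, by conservation).

≈ 2.99×10^5 Gt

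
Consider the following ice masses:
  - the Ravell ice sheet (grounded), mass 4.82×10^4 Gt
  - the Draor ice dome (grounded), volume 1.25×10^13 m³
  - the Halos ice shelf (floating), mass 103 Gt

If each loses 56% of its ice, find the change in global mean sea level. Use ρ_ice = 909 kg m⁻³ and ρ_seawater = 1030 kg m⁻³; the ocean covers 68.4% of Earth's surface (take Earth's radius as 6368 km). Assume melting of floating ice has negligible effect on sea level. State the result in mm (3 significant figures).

≈ 92.9 mm

Ravell: 0.56 × 4.82×10^4 Gt = 2.699×10^16 kg; dividing by ρ_w = 1030 kg m⁻³ gives 2.621×10^13 m³ of water.
Draor: 0.56 × 1.25×10^13 m³ × (909/1030) = 6.178×10^12 m³ of water.
The Halos ice shelf is floating and already displaces its own weight of water, so its melt adds essentially nothing to sea level.
Total added water ≈ 3.238×10^13 m³ over 3.49×10^14 m² → Δh = 0.0929 m = 92.9 mm.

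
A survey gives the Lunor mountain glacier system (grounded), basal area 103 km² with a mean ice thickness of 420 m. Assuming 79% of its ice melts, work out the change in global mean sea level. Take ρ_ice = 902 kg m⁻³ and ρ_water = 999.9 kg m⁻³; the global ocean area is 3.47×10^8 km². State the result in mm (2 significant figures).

Lunor: ice volume = 103 km² × 420 m = 43.26 km³; 0.79 × 43.26 × (902/999.9) = 30.83 km³ of water.
Spread over 3.47×10^14 m² of ocean, Δh = 3.083×10^10 / 3.47×10^14 = 8.88×10^-5 m = 0.089 mm.

≈ 0.089 mm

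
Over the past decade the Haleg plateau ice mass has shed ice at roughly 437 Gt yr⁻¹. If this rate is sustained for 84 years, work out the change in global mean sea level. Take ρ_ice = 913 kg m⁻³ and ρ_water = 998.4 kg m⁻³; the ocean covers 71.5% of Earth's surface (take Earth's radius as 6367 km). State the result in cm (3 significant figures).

Total mass lost = 437 Gt/yr × 84 yr = 3.671×10^4 Gt = 3.671×10^16 kg.
ρ_w = 998.4 kg m⁻³, so water volume = 3.671×10^16 / 998.4 = 3.677×10^13 m³.
Δh = 3.677×10^13 / 3.64×10^14 = 0.101 m = 10.1 cm.

≈ 10.1 cm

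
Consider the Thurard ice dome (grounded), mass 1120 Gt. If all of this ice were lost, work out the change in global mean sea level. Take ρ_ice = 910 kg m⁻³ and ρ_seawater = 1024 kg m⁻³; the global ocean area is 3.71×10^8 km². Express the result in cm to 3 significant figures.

Thurard: 1120 Gt = 1.120×10^15 kg; dividing by ρ_w = 1024 kg m⁻³ gives 1.094×10^12 m³ of water.
Spread over 3.71×10^14 m² of ocean, Δh = 1.094×10^12 / 3.71×10^14 = 2.95×10^-3 m = 0.295 cm.

≈ 0.295 cm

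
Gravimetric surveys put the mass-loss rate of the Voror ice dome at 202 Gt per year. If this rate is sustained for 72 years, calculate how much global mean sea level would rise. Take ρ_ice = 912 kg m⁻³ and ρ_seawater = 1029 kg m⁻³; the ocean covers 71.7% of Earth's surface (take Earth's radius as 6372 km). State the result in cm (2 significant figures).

Total mass lost = 202 Gt/yr × 72 yr = 1.454×10^4 Gt = 1.454×10^16 kg.
ρ_w = 1029 kg m⁻³, so water volume = 1.454×10^16 / 1029 = 1.413×10^13 m³.
Δh = 1.413×10^13 / 3.66×10^14 = 0.0386 m = 3.9 cm.

≈ 3.9 cm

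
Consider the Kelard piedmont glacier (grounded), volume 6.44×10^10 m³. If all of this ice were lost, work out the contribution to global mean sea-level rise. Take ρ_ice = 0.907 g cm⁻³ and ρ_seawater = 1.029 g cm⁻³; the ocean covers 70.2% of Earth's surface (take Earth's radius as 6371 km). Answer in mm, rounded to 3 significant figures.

≈ 0.159 mm

Kelard: 6.44×10^10 m³ × (907/1029) = 5.676×10^10 m³ of water.
Spread over 3.58×10^14 m² of ocean, Δh = 5.676×10^10 / 3.58×10^14 = 1.59×10^-4 m = 0.159 mm.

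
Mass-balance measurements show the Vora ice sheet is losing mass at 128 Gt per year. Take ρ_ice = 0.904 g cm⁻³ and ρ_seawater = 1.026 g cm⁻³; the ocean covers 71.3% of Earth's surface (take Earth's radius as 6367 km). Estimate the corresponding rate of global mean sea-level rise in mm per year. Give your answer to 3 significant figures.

≈ 0.343 mm/yr

ρ_w = 1.026 g cm⁻³ = 1026 kg m⁻³. Annual water volume added = 128 Gt / ρ_w = 1.280×10^14 kg / 1026 kg m⁻³ = 1.248×10^11 m³.
Δh per year = 1.248×10^11 / 3.63×10^14 = 3.43×10^-4 m = 0.343 mm.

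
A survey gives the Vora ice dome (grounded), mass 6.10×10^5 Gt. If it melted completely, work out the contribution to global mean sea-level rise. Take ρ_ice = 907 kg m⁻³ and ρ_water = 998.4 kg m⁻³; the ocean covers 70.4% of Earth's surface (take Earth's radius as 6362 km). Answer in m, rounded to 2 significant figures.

Vora: 6.10×10^5 Gt = 6.100×10^17 kg; dividing by ρ_w = 998.4 kg m⁻³ gives 6.110×10^14 m³ of water.
Spread over 3.58×10^14 m² of ocean, Δh = 6.110×10^14 / 3.58×10^14 = 1.71 m.

≈ 1.7 m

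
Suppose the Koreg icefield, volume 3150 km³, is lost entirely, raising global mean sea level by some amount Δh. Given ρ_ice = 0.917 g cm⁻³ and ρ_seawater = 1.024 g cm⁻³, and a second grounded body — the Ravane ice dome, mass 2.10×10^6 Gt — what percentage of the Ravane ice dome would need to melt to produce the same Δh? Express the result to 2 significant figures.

Equal sea-level rise means equal mass of meltwater, i.e. equal mass of ice lost.
Ice mass of Koreg: 2.889×10^15 kg; ice mass of Ravane: 2.100×10^18 kg.
Fraction required = 2.889×10^15 / 2.100×10^18 = 1.38×10^-3 → 0.14 %.

≈ 0.14 %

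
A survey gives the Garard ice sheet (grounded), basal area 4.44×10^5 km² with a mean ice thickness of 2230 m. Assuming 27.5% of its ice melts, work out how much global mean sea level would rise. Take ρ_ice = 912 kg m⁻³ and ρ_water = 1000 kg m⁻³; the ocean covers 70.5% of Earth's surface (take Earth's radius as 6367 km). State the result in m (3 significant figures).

≈ 0.691 m

Garard: ice volume = 4.44×10^5 km² × 2230 m = 9.901×10^5 km³; 0.275 × 9.901×10^5 × (912/1000) = 2.483×10^5 km³ of water.
Spread over 3.59×10^14 m² of ocean, Δh = 2.483×10^14 / 3.59×10^14 = 0.691 m.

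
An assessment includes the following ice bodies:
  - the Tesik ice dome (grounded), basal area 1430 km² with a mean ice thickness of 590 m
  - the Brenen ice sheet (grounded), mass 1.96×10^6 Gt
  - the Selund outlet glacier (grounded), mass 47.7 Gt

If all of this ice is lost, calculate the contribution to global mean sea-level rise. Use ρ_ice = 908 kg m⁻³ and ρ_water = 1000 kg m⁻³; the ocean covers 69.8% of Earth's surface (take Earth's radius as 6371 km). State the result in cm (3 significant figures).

Tesik: ice volume = 1430 km² × 590 m = 843.7 km³; 843.7 × (908/1000) = 766.1 km³ of water.
Brenen: 1.96×10^6 Gt = 1.960×10^18 kg; dividing by ρ_w = 1000 kg m⁻³ gives 1.960×10^15 m³ of water.
Selund: 47.7 Gt = 4.770×10^13 kg; dividing by ρ_w = 1000 kg m⁻³ gives 4.770×10^10 m³ of water.
Total added water ≈ 1.961×10^15 m³ over 3.56×10^14 m² → Δh = 5.51 m = 551 cm.

≈ 551 cm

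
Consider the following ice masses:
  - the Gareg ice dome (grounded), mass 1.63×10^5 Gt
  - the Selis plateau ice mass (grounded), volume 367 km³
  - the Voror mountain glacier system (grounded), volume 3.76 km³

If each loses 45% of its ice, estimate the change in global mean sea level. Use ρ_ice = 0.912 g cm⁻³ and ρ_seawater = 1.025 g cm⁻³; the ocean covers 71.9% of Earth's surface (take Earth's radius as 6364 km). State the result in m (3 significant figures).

≈ 0.196 m

Gareg: 0.45 × 1.63×10^5 Gt = 7.335×10^16 kg; dividing by ρ_w = 1.025 g cm⁻³ = 1025 kg m⁻³ gives 7.156×10^13 m³ of water.
Selis: 0.45 × 367 km³ × (912/1025) = 146.9 km³ of water.
Voror: 0.45 × 3.76 km³ × (912/1025) = 1.505 km³ of water.
Total added water ≈ 7.171×10^13 m³ over 3.66×10^14 m² → Δh = 0.196 m.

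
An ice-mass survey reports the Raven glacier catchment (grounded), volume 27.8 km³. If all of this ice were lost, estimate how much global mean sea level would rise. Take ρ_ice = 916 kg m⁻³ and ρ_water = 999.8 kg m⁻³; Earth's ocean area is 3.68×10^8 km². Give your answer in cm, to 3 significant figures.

Raven: 27.8 km³ × (916/999.8) = 25.47 km³ of water.
Spread over 3.68×10^14 m² of ocean, Δh = 2.547×10^10 / 3.68×10^14 = 6.92×10^-5 m = 6.92×10^-3 cm.

≈ 6.92×10^-3 cm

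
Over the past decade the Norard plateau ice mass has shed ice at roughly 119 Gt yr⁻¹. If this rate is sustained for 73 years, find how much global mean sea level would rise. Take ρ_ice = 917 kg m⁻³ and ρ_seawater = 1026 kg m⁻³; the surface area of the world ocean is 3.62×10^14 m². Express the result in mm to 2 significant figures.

Total mass lost = 119 Gt/yr × 73 yr = 8687 Gt = 8.687×10^15 kg.
ρ_w = 1026 kg m⁻³, so water volume = 8.687×10^15 / 1026 = 8.467×10^12 m³.
Δh = 8.467×10^12 / 3.62×10^14 = 0.0234 m = 23 mm.

≈ 23 mm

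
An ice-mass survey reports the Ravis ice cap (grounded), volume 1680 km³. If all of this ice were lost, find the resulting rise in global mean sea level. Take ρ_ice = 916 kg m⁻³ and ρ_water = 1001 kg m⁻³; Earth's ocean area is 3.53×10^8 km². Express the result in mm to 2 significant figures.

Ravis: 1680 km³ × (916/1001) = 1537 km³ of water.
Spread over 3.53×10^14 m² of ocean, Δh = 1.537×10^12 / 3.53×10^14 = 4.36×10^-3 m = 4.4 mm.

≈ 4.4 mm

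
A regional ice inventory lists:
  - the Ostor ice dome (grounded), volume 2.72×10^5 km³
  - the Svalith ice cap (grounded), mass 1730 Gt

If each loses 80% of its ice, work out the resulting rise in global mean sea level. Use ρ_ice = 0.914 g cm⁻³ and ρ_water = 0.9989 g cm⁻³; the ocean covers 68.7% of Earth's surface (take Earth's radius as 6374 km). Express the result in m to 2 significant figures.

Ostor: 0.8 × 2.72×10^5 km³ × (914/998.9) = 1.991×10^5 km³ of water.
Svalith: 0.8 × 1730 Gt = 1.384×10^15 kg; dividing by ρ_w = 0.9989 g cm⁻³ = 998.9 kg m⁻³ gives 1.386×10^12 m³ of water.
Total added water ≈ 2.005×10^14 m³ over 3.51×10^14 m² → Δh = 0.572 m.

≈ 0.57 m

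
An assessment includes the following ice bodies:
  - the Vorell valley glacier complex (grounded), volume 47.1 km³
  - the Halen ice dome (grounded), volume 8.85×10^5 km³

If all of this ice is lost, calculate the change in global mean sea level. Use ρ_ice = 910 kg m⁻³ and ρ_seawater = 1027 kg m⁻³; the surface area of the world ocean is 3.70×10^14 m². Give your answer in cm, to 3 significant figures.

≈ 212 cm

Vorell: 47.1 km³ × (910/1027) = 41.73 km³ of water.
Halen: 8.85×10^5 km³ × (910/1027) = 7.842×10^5 km³ of water.
Total added water ≈ 7.842×10^14 m³ over 3.70×10^14 m² → Δh = 2.12 m = 212 cm.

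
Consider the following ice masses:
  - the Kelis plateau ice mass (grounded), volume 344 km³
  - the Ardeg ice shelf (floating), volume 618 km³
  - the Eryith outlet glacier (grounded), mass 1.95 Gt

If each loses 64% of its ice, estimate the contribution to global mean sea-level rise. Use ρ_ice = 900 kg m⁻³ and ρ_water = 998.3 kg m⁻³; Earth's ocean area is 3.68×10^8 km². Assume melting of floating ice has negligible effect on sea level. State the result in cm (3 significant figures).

Kelis: 0.64 × 344 km³ × (900/998.3) = 198.5 km³ of water.
The Ardeg ice shelf is floating and already displaces its own weight of water, so its melt adds essentially nothing to sea level.
Eryith: 0.64 × 1.95 Gt = 1.248×10^12 kg; dividing by ρ_w = 998.3 kg m⁻³ gives 1.250×10^9 m³ of water.
Total added water ≈ 1.997×10^11 m³ over 3.68×10^14 m² → Δh = 5.43×10^-4 m = 0.0543 cm.

≈ 0.0543 cm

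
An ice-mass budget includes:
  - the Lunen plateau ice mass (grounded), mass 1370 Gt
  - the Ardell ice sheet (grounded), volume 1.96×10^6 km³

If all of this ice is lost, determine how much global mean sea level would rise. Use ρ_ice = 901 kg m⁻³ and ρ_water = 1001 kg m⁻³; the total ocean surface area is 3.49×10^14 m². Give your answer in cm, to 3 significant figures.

≈ 506 cm

Lunen: 1370 Gt = 1.370×10^15 kg; dividing by ρ_w = 1001 kg m⁻³ gives 1.369×10^12 m³ of water.
Ardell: 1.96×10^6 km³ × (901/1001) = 1.764×10^6 km³ of water.
Total added water ≈ 1.766×10^15 m³ over 3.49×10^14 m² → Δh = 5.06 m = 506 cm.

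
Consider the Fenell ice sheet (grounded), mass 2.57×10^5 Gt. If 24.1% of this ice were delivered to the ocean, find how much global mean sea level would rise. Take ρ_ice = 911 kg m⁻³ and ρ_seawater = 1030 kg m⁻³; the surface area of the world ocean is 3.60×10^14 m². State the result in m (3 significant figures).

Fenell: 0.241 × 2.57×10^5 Gt = 6.194×10^16 kg; dividing by ρ_w = 1030 kg m⁻³ gives 6.013×10^13 m³ of water.
Spread over 3.60×10^14 m² of ocean, Δh = 6.013×10^13 / 3.60×10^14 = 0.167 m.

≈ 0.167 m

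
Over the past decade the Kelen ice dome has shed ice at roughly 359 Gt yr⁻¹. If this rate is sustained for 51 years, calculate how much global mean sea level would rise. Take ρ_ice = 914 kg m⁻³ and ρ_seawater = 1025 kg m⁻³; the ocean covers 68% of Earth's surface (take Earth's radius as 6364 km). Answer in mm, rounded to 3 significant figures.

Total mass lost = 359 Gt/yr × 51 yr = 1.831×10^4 Gt = 1.831×10^16 kg.
ρ_w = 1025 kg m⁻³, so water volume = 1.831×10^16 / 1025 = 1.786×10^13 m³.
Δh = 1.786×10^13 / 3.46×10^14 = 0.0516 m = 51.6 mm.

≈ 51.6 mm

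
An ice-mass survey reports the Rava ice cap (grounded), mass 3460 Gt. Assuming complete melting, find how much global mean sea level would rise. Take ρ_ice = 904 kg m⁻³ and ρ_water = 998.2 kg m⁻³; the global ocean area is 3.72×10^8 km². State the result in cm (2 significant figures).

≈ 0.93 cm

Rava: 3460 Gt = 3.460×10^15 kg; dividing by ρ_w = 998.2 kg m⁻³ gives 3.466×10^12 m³ of water.
Spread over 3.72×10^14 m² of ocean, Δh = 3.466×10^12 / 3.72×10^14 = 9.32×10^-3 m = 0.93 cm.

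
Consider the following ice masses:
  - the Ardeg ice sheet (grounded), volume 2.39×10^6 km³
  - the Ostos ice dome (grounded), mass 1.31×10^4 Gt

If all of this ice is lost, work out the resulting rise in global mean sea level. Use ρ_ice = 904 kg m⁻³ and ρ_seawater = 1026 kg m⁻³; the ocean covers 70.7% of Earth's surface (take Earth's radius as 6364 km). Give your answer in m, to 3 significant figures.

≈ 5.89 m

Ardeg: 2.39×10^6 km³ × (904/1026) = 2.106×10^6 km³ of water.
Ostos: 1.31×10^4 Gt = 1.310×10^16 kg; dividing by ρ_w = 1026 kg m⁻³ gives 1.277×10^13 m³ of water.
Total added water ≈ 2.119×10^15 m³ over 3.60×10^14 m² → Δh = 5.89 m.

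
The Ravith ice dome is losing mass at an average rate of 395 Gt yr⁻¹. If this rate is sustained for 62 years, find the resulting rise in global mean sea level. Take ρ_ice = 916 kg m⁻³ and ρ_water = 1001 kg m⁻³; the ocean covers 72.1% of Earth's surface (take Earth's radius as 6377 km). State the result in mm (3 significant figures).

≈ 66.4 mm

Total mass lost = 395 Gt/yr × 62 yr = 2.449×10^4 Gt = 2.449×10^16 kg.
ρ_w = 1001 kg m⁻³, so water volume = 2.449×10^16 / 1001 = 2.447×10^13 m³.
Δh = 2.447×10^13 / 3.68×10^14 = 0.0664 m = 66.4 mm.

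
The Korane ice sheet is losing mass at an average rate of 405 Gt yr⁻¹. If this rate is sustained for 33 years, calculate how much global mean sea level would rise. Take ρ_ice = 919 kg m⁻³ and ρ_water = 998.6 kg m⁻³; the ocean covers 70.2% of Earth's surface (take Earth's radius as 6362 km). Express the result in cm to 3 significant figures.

≈ 3.75 cm

Total mass lost = 405 Gt/yr × 33 yr = 1.336×10^4 Gt = 1.336×10^16 kg.
ρ_w = 998.6 kg m⁻³, so water volume = 1.336×10^16 / 998.6 = 1.338×10^13 m³.
Δh = 1.338×10^13 / 3.57×10^14 = 0.0375 m = 3.75 cm.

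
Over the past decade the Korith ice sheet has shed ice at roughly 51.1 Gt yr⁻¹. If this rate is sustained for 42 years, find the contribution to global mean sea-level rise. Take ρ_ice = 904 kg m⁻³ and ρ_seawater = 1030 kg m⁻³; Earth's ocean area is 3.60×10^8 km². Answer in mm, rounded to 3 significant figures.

≈ 5.79 mm

Total mass lost = 51.1 Gt/yr × 42 yr = 2146 Gt = 2.146×10^15 kg.
ρ_w = 1030 kg m⁻³, so water volume = 2.146×10^15 / 1030 = 2.084×10^12 m³.
Δh = 2.084×10^12 / 3.60×10^14 = 5.79×10^-3 m = 5.79 mm.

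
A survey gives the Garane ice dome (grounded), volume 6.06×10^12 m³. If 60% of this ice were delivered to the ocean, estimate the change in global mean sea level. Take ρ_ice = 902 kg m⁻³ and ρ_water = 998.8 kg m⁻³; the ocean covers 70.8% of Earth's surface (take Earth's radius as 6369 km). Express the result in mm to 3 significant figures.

Garane: 0.6 × 6.06×10^12 m³ × (902/998.8) = 3.284×10^12 m³ of water.
Spread over 3.61×10^14 m² of ocean, Δh = 3.284×10^12 / 3.61×10^14 = 9.10×10^-3 m = 9.10 mm.

≈ 9.10 mm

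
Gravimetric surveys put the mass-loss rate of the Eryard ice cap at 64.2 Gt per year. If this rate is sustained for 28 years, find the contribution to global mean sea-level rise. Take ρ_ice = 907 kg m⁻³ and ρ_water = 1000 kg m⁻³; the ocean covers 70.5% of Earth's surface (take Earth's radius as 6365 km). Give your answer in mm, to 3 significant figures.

≈ 5.01 mm

Total mass lost = 64.2 Gt/yr × 28 yr = 1798 Gt = 1.798×10^15 kg.
ρ_w = 1000 kg m⁻³, so water volume = 1.798×10^15 / 1000 = 1.798×10^12 m³.
Δh = 1.798×10^12 / 3.59×10^14 = 5.01×10^-3 m = 5.01 mm.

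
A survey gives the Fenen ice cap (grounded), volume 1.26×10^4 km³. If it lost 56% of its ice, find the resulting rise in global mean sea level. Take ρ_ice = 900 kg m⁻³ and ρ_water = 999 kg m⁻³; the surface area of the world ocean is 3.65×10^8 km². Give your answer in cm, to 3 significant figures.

≈ 1.74 cm

Fenen: 0.56 × 1.26×10^4 km³ × (900/999) = 6357 km³ of water.
Spread over 3.65×10^14 m² of ocean, Δh = 6.357×10^12 / 3.65×10^14 = 0.0174 m = 1.74 cm.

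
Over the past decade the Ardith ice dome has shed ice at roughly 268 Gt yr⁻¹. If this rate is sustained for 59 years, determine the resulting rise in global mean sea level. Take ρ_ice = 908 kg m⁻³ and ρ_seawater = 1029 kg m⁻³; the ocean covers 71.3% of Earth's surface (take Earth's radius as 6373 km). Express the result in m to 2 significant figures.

Total mass lost = 268 Gt/yr × 59 yr = 1.581×10^4 Gt = 1.581×10^16 kg.
ρ_w = 1029 kg m⁻³, so water volume = 1.581×10^16 / 1029 = 1.537×10^13 m³.
Δh = 1.537×10^13 / 3.64×10^14 = 0.0422 m.

≈ 0.042 m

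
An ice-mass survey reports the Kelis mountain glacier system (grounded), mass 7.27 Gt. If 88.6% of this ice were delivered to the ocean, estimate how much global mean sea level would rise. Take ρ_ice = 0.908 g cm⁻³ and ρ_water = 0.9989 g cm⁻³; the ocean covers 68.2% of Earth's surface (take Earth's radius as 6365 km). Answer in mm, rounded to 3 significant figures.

Kelis: 0.886 × 7.27 Gt = 6.441×10^12 kg; dividing by ρ_w = 0.9989 g cm⁻³ = 998.9 kg m⁻³ gives 6.448×10^9 m³ of water.
Spread over 3.47×10^14 m² of ocean, Δh = 6.448×10^9 / 3.47×10^14 = 1.86×10^-5 m = 0.0186 mm.

≈ 0.0186 mm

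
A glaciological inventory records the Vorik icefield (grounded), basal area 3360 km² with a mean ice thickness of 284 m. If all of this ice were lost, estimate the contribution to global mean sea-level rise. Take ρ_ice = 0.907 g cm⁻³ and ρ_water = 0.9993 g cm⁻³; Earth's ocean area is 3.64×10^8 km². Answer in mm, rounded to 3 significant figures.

≈ 2.38 mm

Vorik: ice volume = 3360 km² × 284 m = 954.2 km³; 954.2 × (907/999.3) = 866.1 km³ of water.
Spread over 3.64×10^14 m² of ocean, Δh = 8.661×10^11 / 3.64×10^14 = 2.38×10^-3 m = 2.38 mm.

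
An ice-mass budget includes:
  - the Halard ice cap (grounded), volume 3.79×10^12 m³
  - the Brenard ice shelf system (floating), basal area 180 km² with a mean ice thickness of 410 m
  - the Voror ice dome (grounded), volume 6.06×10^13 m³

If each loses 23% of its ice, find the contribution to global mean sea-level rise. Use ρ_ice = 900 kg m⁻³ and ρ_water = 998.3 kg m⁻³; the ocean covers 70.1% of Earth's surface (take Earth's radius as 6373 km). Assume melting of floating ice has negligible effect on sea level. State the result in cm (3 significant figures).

≈ 3.73 cm

Halard: 0.23 × 3.79×10^12 m³ × (900/998.3) = 7.859×10^11 m³ of water.
The Brenard ice shelf system is floating and already displaces its own weight of water, so its melt adds essentially nothing to sea level.
Voror: 0.23 × 6.06×10^13 m³ × (900/998.3) = 1.257×10^13 m³ of water.
Total added water ≈ 1.335×10^13 m³ over 3.58×10^14 m² → Δh = 0.0373 m = 3.73 cm.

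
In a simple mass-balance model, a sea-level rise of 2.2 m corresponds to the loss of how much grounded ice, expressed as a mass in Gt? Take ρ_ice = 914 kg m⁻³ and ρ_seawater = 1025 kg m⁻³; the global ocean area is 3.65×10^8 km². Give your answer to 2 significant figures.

≈ 8.2×10^5 Gt

Required water volume = Δh × A = 2.2 m × 3.65×10^14 m² = 8.030×10^14 m³.
ρ_w = 1025 kg m⁻³, so the mass of water = 8.030×10^14 m³ × 1025 kg m⁻³ = 8.231×10^17 kg = 8.2×10^5 Gt (and the same mass of ice, by conservation).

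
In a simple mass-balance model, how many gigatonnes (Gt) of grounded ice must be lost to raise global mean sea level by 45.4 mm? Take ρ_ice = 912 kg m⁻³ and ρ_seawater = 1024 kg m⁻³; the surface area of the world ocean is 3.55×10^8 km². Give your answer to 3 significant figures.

≈ 1.65×10^4 Gt

Required water volume = Δh × A = 0.0454 m × 3.55×10^14 m² = 1.612×10^13 m³.
ρ_w = 1024 kg m⁻³, so the mass of water = 1.612×10^13 m³ × 1024 kg m⁻³ = 1.650×10^16 kg = 1.65×10^4 Gt (and the same mass of ice, by conservation).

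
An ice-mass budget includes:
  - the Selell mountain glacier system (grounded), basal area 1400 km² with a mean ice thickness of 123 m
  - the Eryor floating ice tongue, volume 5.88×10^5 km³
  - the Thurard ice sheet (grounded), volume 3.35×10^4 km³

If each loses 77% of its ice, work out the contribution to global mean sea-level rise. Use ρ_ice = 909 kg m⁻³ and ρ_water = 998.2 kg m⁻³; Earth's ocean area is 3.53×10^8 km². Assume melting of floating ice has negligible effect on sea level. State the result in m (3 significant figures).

≈ 0.0669 m

Selell: ice volume = 1400 km² × 123 m = 172.2 km³; 0.77 × 172.2 × (909/998.2) = 120.7 km³ of water.
The Eryor floating ice tongue is floating and already displaces its own weight of water, so its melt adds essentially nothing to sea level.
Thurard: 0.77 × 3.35×10^4 km³ × (909/998.2) = 2.349×10^4 km³ of water.
Total added water ≈ 2.361×10^13 m³ over 3.53×10^14 m² → Δh = 0.0669 m.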